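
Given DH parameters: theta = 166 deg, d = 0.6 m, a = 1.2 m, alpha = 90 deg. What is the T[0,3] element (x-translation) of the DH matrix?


T[0,3] = a * cos(theta)
= 1.2 * cos(166 deg)
= 1.2 * -0.9703
= -1.1644


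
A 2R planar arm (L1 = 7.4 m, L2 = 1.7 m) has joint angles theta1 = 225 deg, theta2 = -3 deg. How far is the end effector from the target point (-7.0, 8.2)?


End effector via forward kinematics:
x = L1*cos(t1) + L2*cos(t1+t2) = -6.4959
y = L1*sin(t1) + L2*sin(t1+t2) = -6.3701
Distance to target:
d = sqrt((-7.0 - -6.4959)^2 + (8.2 - -6.3701)^2)
= sqrt(0.2541 + 212.2882)
= 14.5788 m


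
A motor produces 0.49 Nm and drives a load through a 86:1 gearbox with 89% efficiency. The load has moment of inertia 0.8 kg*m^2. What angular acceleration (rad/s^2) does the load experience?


tau_out = tau_motor * N * eta
= 0.49 * 86 * 0.89 = 37.5046 Nm
alpha = tau_out / I = 37.5046 / 0.8
= 46.8807 rad/s^2


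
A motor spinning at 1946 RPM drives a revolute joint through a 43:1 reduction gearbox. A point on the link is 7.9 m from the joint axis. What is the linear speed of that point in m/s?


omega_motor = 1946 * 2*pi/60 = 203.7846 rad/s
omega_joint = omega_motor / 43 = 4.7392 rad/s
v = omega_joint * r = 4.7392 * 7.9
= 37.4395 m/s


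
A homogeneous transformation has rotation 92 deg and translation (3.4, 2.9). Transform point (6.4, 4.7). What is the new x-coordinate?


x' = cos(theta)*px - sin(theta)*py + tx
= -0.0349*6.4 - 0.9994*4.7 + 3.4
= -1.5205


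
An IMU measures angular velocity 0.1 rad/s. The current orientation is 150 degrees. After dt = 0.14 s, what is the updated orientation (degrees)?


delta_theta = w * dt = 0.1 * 0.14 = 0.014 rad
= 0.8021 deg
theta_new = 150 + 0.8021 = 150.8021 deg


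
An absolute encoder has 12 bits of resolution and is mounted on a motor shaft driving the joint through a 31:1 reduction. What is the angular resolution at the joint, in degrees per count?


counts = 2^12 = 4096
effective counts at joint = 4096 * 31 = 126976
resolution = 360 / 126976
= 0.0028 deg/count


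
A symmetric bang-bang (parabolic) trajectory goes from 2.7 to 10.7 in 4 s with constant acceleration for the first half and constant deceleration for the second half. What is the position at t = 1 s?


Symmetric rest-to-rest: each phase covers (pf-p0)/2 in time T/2. 0.5*a*(T/2)^2 = (pf-p0)/2 => a = 4*(pf-p0)/T^2
a = 4*(10.7-2.7)/4^2 = 2.0
t = 1 is in the acceleration phase (t <= T/2).
p = p0 + 0.5*a*t^2 = 2.7 + 0.5*2.0*1^2
= 3.7


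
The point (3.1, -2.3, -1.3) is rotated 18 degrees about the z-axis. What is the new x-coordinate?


Rotation about z-axis: x' = x*cos(theta) - y*sin(theta)
= 3.1 * 0.9511 - -2.3 * 0.309
= 3.659


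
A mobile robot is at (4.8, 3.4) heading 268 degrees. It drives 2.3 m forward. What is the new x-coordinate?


x_new = x0 + d*cos(theta)
= 4.8 + 2.3*cos(268)
= 4.8 + -0.0803
= 4.7197


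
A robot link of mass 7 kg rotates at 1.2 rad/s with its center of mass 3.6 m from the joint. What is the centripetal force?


F = m * omega^2 * r
= 7 * 1.2^2 * 3.6
= 7 * 1.44 * 3.6
= 36.288 N


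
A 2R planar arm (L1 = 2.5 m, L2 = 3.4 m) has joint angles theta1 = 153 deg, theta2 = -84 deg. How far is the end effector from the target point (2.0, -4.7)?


End effector via forward kinematics:
x = L1*cos(t1) + L2*cos(t1+t2) = -1.0091
y = L1*sin(t1) + L2*sin(t1+t2) = 4.3091
Distance to target:
d = sqrt((2.0 - -1.0091)^2 + (-4.7 - 4.3091)^2)
= sqrt(9.0545 + 81.1648)
= 9.4984 m


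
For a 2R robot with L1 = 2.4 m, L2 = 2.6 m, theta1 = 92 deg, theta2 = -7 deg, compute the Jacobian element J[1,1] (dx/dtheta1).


J[1,1] = -L1*sin(t1) - L2*sin(t1+t2)
= -2.4*sin(92) - 2.6*sin(85)
= -4.9886


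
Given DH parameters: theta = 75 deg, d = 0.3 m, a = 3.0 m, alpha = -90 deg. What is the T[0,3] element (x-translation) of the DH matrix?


T[0,3] = a * cos(theta)
= 3.0 * cos(75 deg)
= 3.0 * 0.2588
= 0.7765


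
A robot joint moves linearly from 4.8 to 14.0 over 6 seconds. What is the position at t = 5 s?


s = t/T = 5/6 = 0.8333
p(t) = p0 + (pf-p0)*s
= 4.8 + (14.0 - 4.8) * 0.8333
= 12.4667


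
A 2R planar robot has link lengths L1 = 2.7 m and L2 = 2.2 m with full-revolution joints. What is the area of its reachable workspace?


r_max = L1 + L2 = 4.9 m
r_min = |L1 - L2| = 0.5 m
Area = pi*(r_max^2 - r_min^2)
= pi*(24.01 - 0.25)
= pi * 23.76
= 74.6442 m^2


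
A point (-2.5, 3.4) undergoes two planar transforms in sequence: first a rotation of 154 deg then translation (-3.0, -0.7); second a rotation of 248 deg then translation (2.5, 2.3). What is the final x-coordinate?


After transform 1:
x1 = cos(154)*-2.5 - sin(154)*3.4 + -3.0 = -2.2435
y1 = sin(154)*-2.5 + cos(154)*3.4 + -0.7 = -4.8518
After transform 2:
x2 = cos(248)*-2.2435 - sin(248)*-4.8518 + 2.5
= -1.1581


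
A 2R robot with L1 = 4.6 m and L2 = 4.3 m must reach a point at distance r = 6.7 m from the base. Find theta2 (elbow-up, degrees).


cos(theta2) = (r^2 - L1^2 - L2^2) / (2*L1*L2)
cos(theta2) = (44.89 - 21.16 - 18.49) / 39.56
cos(theta2) = 0.132457
theta2 = 82.3884 degrees


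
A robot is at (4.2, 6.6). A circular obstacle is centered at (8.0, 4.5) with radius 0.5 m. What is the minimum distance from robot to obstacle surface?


center_dist = sqrt((4.2-8.0)^2 + (6.6-4.5)^2)
= sqrt(14.44 + 4.41)
= 4.3417
min_dist = center_dist - radius = 4.3417 - 0.5 = 3.8417 m


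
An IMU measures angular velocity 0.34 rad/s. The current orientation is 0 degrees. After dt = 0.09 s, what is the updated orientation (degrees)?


delta_theta = w * dt = 0.34 * 0.09 = 0.0306 rad
= 1.7533 deg
theta_new = 0 + 1.7533 = 1.7533 deg


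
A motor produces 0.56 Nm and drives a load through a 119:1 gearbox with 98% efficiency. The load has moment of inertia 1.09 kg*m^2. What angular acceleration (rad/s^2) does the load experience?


tau_out = tau_motor * N * eta
= 0.56 * 119 * 0.98 = 65.3072 Nm
alpha = tau_out / I = 65.3072 / 1.09
= 59.9149 rad/s^2


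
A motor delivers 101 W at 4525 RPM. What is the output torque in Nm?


omega = 4525 * 2*pi/60 = 473.8569 rad/s
tau = P / omega = 101 / 473.8569
= 0.2131 Nm


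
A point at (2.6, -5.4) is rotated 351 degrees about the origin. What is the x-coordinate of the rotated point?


x' = x*cos(theta) - y*sin(theta)
cos(351 deg) = 0.9877, sin(351 deg) = -0.1564
x' = 2.6 * 0.9877 - -5.4 * -0.1564
= 2.568 - 0.8447
= 1.7232


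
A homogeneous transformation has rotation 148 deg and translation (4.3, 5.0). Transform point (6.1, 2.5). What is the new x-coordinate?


x' = cos(theta)*px - sin(theta)*py + tx
= -0.848*6.1 - 0.5299*2.5 + 4.3
= -2.1979


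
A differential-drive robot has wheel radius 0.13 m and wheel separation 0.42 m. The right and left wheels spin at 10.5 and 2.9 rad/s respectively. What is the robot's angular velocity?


vR = r*wR = 0.13*10.5 = 1.365 m/s
vL = r*wL = 0.13*2.9 = 0.377 m/s
v = (vR+vL)/2 = 0.871 m/s
omega = (vR-vL)/L = 2.3524 rad/s
angular velocity = 2.3524 rad/s


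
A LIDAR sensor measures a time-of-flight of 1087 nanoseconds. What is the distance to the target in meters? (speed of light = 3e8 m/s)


tof = 1087 ns = 1.087e-06 s
dist = c * tof / 2
= 3e8 * 1.087e-06 / 2
= 163.05 m


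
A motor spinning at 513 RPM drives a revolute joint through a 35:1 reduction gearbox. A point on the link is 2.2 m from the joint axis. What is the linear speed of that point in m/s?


omega_motor = 513 * 2*pi/60 = 53.7212 rad/s
omega_joint = omega_motor / 35 = 1.5349 rad/s
v = omega_joint * r = 1.5349 * 2.2
= 3.3768 m/s


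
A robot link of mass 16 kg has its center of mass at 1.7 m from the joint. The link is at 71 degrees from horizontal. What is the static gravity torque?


tau = m*g*L*cos(angle)
= 16 * 9.81 * 1.7 * cos(71 deg)
= 16 * 9.81 * 1.7 * 0.3256
= 86.872 Nm


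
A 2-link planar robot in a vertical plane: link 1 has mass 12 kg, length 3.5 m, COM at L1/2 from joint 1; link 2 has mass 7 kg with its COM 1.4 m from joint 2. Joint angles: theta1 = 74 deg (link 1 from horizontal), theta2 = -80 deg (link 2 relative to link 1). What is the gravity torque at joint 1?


Horizontal distance from joint 1 to link-1 COM:
  x_c1 = (L1/2)*cos(t1) = 1.75 * 0.2756 = 0.4824 m
Horizontal distance from joint 1 to link-2 COM:
  x_c2 = L1*cos(t1) + Lc2*cos(t1+t2)
       = 3.5*0.2756 + 1.4*0.9945 = 2.3571 m
tau1 = m1*g*x_c1 + m2*g*x_c2
     = 12*9.81*0.4824 + 7*9.81*2.3571
     = 56.7841 + 161.8594
     = 218.6435 Nm


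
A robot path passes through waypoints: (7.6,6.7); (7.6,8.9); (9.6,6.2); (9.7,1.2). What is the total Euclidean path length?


Segment lengths:
  seg1 = sqrt((0.0)^2 + (2.2)^2) = 2.2
  seg2 = sqrt((2.0)^2 + (-2.7)^2) = 3.3601
  seg3 = sqrt((0.1)^2 + (-5.0)^2) = 5.001
Total = 10.5611


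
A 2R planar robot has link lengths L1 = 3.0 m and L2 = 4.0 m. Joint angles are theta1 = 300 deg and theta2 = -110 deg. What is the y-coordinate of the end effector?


Convert angles to radians: theta1 = 5.236, theta2 = -1.9199
y = L1*sin(theta1) + L2*sin(theta1+theta2)
y = -2.5981 + -0.6946
y = -3.2927


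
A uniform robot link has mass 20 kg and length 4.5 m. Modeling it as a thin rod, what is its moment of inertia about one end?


I = (1/3) * m * L^2
= (1/3) * 20 * 4.5^2
= 0.333333 * 20 * 20.25
= 135.0 kg*m^2


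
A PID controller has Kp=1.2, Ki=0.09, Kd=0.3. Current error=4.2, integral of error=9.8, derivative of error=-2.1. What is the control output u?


u = Kp*e + Ki*int(e) + Kd*de/dt
= 1.2*4.2 + 0.09*9.8 + 0.3*(-2.1)
= 5.04 + 0.882 + -0.63
= 5.292


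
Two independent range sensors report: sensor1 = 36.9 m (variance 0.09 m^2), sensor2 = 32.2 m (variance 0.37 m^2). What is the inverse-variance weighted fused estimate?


w1 = (1/var1) / (1/var1 + 1/var2)
   = 11.1111 / (11.1111 + 2.7027) = 0.8043
w2 = 1 - w1 = 0.1957
fused = w1*s1 + w2*s2 = 29.6804 + 6.3
= 35.9804 m


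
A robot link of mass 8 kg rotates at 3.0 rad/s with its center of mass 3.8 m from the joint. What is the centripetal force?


F = m * omega^2 * r
= 8 * 3.0^2 * 3.8
= 8 * 9.0 * 3.8
= 273.6 N


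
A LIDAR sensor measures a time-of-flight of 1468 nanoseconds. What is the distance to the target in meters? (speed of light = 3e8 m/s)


tof = 1468 ns = 1.468e-06 s
dist = c * tof / 2
= 3e8 * 1.468e-06 / 2
= 220.2 m


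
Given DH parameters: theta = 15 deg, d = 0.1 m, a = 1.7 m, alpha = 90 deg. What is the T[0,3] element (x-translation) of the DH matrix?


T[0,3] = a * cos(theta)
= 1.7 * cos(15 deg)
= 1.7 * 0.9659
= 1.6421


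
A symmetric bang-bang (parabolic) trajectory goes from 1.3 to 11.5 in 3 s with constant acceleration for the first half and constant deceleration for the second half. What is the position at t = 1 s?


Symmetric rest-to-rest: each phase covers (pf-p0)/2 in time T/2. 0.5*a*(T/2)^2 = (pf-p0)/2 => a = 4*(pf-p0)/T^2
a = 4*(11.5-1.3)/3^2 = 4.5333
t = 1 is in the acceleration phase (t <= T/2).
p = p0 + 0.5*a*t^2 = 1.3 + 0.5*4.5333*1^2
= 3.5667


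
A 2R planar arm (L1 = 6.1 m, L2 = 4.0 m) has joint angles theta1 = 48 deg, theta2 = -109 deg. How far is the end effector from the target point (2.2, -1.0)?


End effector via forward kinematics:
x = L1*cos(t1) + L2*cos(t1+t2) = 6.0209
y = L1*sin(t1) + L2*sin(t1+t2) = 1.0347
Distance to target:
d = sqrt((2.2 - 6.0209)^2 + (-1.0 - 1.0347)^2)
= sqrt(14.5995 + 4.14)
= 4.3289 m


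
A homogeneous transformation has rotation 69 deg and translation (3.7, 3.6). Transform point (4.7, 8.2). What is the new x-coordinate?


x' = cos(theta)*px - sin(theta)*py + tx
= 0.3584*4.7 - 0.9336*8.2 + 3.7
= -2.271


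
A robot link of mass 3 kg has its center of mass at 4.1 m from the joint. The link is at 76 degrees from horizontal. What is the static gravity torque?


tau = m*g*L*cos(angle)
= 3 * 9.81 * 4.1 * cos(76 deg)
= 3 * 9.81 * 4.1 * 0.2419
= 29.191 Nm


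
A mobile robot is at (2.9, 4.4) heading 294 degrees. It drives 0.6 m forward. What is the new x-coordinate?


x_new = x0 + d*cos(theta)
= 2.9 + 0.6*cos(294)
= 2.9 + 0.244
= 3.144


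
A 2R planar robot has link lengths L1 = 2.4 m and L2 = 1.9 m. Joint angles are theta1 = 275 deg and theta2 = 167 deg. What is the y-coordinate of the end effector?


Convert angles to radians: theta1 = 4.7997, theta2 = 2.9147
y = L1*sin(theta1) + L2*sin(theta1+theta2)
y = -2.3909 + 1.8815
y = -0.5094


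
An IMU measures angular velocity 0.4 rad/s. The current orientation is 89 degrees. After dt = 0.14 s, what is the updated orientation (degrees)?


delta_theta = w * dt = 0.4 * 0.14 = 0.056 rad
= 3.2086 deg
theta_new = 89 + 3.2086 = 92.2086 deg


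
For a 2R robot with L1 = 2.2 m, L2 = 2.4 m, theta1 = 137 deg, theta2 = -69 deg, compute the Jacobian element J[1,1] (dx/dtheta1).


J[1,1] = -L1*sin(t1) - L2*sin(t1+t2)
= -2.2*sin(137) - 2.4*sin(68)
= -3.7256


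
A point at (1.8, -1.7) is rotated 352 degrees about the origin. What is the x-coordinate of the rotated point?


x' = x*cos(theta) - y*sin(theta)
cos(352 deg) = 0.9903, sin(352 deg) = -0.1392
x' = 1.8 * 0.9903 - -1.7 * -0.1392
= 1.7825 - 0.2366
= 1.5459


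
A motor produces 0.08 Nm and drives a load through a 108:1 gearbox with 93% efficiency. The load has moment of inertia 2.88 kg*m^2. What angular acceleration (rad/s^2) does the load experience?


tau_out = tau_motor * N * eta
= 0.08 * 108 * 0.93 = 8.0352 Nm
alpha = tau_out / I = 8.0352 / 2.88
= 2.79 rad/s^2


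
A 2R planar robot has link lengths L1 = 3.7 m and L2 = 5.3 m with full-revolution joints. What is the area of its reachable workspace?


r_max = L1 + L2 = 9.0 m
r_min = |L1 - L2| = 1.6 m
Area = pi*(r_max^2 - r_min^2)
= pi*(81.0 - 2.56)
= pi * 78.44
= 246.4265 m^2


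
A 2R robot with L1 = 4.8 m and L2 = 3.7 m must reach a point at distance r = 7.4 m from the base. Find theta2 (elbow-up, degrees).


cos(theta2) = (r^2 - L1^2 - L2^2) / (2*L1*L2)
cos(theta2) = (54.76 - 23.04 - 13.69) / 35.52
cos(theta2) = 0.507601
theta2 = 59.4958 degrees


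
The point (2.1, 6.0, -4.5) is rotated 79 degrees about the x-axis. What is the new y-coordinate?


Rotation about x-axis: y' = y*cos(theta) - z*sin(theta)
= 6.0 * 0.1908 - -4.5 * 0.9816
= 5.5622


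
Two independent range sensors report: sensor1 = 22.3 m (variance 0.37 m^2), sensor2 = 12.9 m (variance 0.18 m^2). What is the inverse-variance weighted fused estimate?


w1 = (1/var1) / (1/var1 + 1/var2)
   = 2.7027 / (2.7027 + 5.5556) = 0.3273
w2 = 1 - w1 = 0.6727
fused = w1*s1 + w2*s2 = 7.2982 + 8.6782
= 15.9764 m


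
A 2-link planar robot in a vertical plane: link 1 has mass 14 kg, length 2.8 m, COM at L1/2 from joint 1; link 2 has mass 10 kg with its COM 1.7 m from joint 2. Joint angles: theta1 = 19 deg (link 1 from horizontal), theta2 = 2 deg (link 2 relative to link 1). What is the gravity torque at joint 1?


Horizontal distance from joint 1 to link-1 COM:
  x_c1 = (L1/2)*cos(t1) = 1.4 * 0.9455 = 1.3237 m
Horizontal distance from joint 1 to link-2 COM:
  x_c2 = L1*cos(t1) + Lc2*cos(t1+t2)
       = 2.8*0.9455 + 1.7*0.9336 = 4.2345 m
tau1 = m1*g*x_c1 + m2*g*x_c2
     = 14*9.81*1.3237 + 10*9.81*4.2345
     = 181.8005 + 415.4083
     = 597.2088 Nm


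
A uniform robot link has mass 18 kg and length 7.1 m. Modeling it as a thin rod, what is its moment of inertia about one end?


I = (1/3) * m * L^2
= (1/3) * 18 * 7.1^2
= 0.333333 * 18 * 50.41
= 302.46 kg*m^2


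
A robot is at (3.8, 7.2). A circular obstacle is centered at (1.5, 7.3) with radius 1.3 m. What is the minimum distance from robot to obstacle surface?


center_dist = sqrt((3.8-1.5)^2 + (7.2-7.3)^2)
= sqrt(5.29 + 0.01)
= 2.3022
min_dist = center_dist - radius = 2.3022 - 1.3 = 1.0022 m


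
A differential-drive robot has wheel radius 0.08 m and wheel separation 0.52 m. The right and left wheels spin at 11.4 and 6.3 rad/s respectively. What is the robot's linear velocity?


vR = r*wR = 0.08*11.4 = 0.912 m/s
vL = r*wL = 0.08*6.3 = 0.504 m/s
v = (vR+vL)/2 = 0.708 m/s
omega = (vR-vL)/L = 0.7846 rad/s
linear velocity = 0.708 m/s


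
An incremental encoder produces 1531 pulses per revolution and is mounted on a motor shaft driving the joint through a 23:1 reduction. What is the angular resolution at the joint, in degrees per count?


counts per rev = 1531
effective counts at joint = 1531 * 23 = 35213
resolution = 360 / 35213
= 0.0102 deg/count


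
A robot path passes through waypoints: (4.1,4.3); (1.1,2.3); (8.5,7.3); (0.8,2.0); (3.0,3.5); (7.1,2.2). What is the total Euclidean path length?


Segment lengths:
  seg1 = sqrt((-3.0)^2 + (-2.0)^2) = 3.6056
  seg2 = sqrt((7.4)^2 + (5.0)^2) = 8.9308
  seg3 = sqrt((-7.7)^2 + (-5.3)^2) = 9.3477
  seg4 = sqrt((2.2)^2 + (1.5)^2) = 2.6627
  seg5 = sqrt((4.1)^2 + (-1.3)^2) = 4.3012
Total = 28.848


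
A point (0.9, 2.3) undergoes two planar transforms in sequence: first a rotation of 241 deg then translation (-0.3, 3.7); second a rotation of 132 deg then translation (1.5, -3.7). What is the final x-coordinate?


After transform 1:
x1 = cos(241)*0.9 - sin(241)*2.3 + -0.3 = 1.2753
y1 = sin(241)*0.9 + cos(241)*2.3 + 3.7 = 1.7978
After transform 2:
x2 = cos(132)*1.2753 - sin(132)*1.7978 + 1.5
= -0.6894


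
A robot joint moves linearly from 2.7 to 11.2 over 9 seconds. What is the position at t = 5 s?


s = t/T = 5/9 = 0.5556
p(t) = p0 + (pf-p0)*s
= 2.7 + (11.2 - 2.7) * 0.5556
= 7.4222


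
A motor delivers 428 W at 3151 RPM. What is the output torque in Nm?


omega = 3151 * 2*pi/60 = 329.9719 rad/s
tau = P / omega = 428 / 329.9719
= 1.2971 Nm


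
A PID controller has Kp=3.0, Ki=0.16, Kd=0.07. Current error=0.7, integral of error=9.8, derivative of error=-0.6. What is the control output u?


u = Kp*e + Ki*int(e) + Kd*de/dt
= 3.0*0.7 + 0.16*9.8 + 0.07*(-0.6)
= 2.1 + 1.568 + -0.042
= 3.626


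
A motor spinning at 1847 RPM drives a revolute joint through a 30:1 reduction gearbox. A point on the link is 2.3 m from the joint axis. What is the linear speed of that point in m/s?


omega_motor = 1847 * 2*pi/60 = 193.4174 rad/s
omega_joint = omega_motor / 30 = 6.4472 rad/s
v = omega_joint * r = 6.4472 * 2.3
= 14.8287 m/s


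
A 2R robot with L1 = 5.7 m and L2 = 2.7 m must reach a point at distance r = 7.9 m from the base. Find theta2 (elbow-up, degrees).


cos(theta2) = (r^2 - L1^2 - L2^2) / (2*L1*L2)
cos(theta2) = (62.41 - 32.49 - 7.29) / 30.78
cos(theta2) = 0.735218
theta2 = 42.6744 degrees


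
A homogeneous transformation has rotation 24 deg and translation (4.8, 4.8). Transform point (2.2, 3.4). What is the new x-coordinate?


x' = cos(theta)*px - sin(theta)*py + tx
= 0.9135*2.2 - 0.4067*3.4 + 4.8
= 5.4269


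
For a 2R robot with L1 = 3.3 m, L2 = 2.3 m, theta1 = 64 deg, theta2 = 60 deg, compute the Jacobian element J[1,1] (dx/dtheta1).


J[1,1] = -L1*sin(t1) - L2*sin(t1+t2)
= -3.3*sin(64) - 2.3*sin(124)
= -4.8728


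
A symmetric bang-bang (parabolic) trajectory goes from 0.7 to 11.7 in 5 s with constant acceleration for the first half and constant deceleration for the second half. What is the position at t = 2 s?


Symmetric rest-to-rest: each phase covers (pf-p0)/2 in time T/2. 0.5*a*(T/2)^2 = (pf-p0)/2 => a = 4*(pf-p0)/T^2
a = 4*(11.7-0.7)/5^2 = 1.76
t = 2 is in the acceleration phase (t <= T/2).
p = p0 + 0.5*a*t^2 = 0.7 + 0.5*1.76*2^2
= 4.22


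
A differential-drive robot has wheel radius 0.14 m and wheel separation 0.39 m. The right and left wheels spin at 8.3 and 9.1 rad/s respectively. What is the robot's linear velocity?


vR = r*wR = 0.14*8.3 = 1.162 m/s
vL = r*wL = 0.14*9.1 = 1.274 m/s
v = (vR+vL)/2 = 1.218 m/s
omega = (vR-vL)/L = -0.2872 rad/s
linear velocity = 1.218 m/s


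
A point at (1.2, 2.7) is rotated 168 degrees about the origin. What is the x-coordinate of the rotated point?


x' = x*cos(theta) - y*sin(theta)
cos(168 deg) = -0.9781, sin(168 deg) = 0.2079
x' = 1.2 * -0.9781 - 2.7 * 0.2079
= -1.1738 - 0.5614
= -1.7351


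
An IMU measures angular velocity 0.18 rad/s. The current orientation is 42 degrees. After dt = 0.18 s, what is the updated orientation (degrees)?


delta_theta = w * dt = 0.18 * 0.18 = 0.0324 rad
= 1.8564 deg
theta_new = 42 + 1.8564 = 43.8564 deg


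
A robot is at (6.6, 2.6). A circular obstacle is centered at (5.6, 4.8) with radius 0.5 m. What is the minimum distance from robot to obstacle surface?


center_dist = sqrt((6.6-5.6)^2 + (2.6-4.8)^2)
= sqrt(1.0 + 4.84)
= 2.4166
min_dist = center_dist - radius = 2.4166 - 0.5 = 1.9166 m


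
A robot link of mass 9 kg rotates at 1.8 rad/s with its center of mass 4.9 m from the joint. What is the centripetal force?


F = m * omega^2 * r
= 9 * 1.8^2 * 4.9
= 9 * 3.24 * 4.9
= 142.884 N


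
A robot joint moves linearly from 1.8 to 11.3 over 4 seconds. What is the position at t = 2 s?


s = t/T = 2/4 = 0.5
p(t) = p0 + (pf-p0)*s
= 1.8 + (11.3 - 1.8) * 0.5
= 6.55


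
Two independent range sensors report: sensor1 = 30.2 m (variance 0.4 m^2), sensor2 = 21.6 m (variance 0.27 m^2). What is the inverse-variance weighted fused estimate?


w1 = (1/var1) / (1/var1 + 1/var2)
   = 2.5 / (2.5 + 3.7037) = 0.403
w2 = 1 - w1 = 0.597
fused = w1*s1 + w2*s2 = 12.1701 + 12.8955
= 25.0657 m


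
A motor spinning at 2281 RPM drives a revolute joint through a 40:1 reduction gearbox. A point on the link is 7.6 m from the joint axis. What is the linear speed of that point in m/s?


omega_motor = 2281 * 2*pi/60 = 238.8658 rad/s
omega_joint = omega_motor / 40 = 5.9716 rad/s
v = omega_joint * r = 5.9716 * 7.6
= 45.3845 m/s


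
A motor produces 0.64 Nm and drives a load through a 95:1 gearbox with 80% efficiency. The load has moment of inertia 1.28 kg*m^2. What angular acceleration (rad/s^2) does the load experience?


tau_out = tau_motor * N * eta
= 0.64 * 95 * 0.8 = 48.64 Nm
alpha = tau_out / I = 48.64 / 1.28
= 38.0 rad/s^2


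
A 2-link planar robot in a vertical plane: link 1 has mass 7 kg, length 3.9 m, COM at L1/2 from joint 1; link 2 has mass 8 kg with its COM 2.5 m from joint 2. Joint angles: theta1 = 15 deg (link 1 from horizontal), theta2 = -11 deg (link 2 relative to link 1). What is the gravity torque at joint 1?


Horizontal distance from joint 1 to link-1 COM:
  x_c1 = (L1/2)*cos(t1) = 1.95 * 0.9659 = 1.8836 m
Horizontal distance from joint 1 to link-2 COM:
  x_c2 = L1*cos(t1) + Lc2*cos(t1+t2)
       = 3.9*0.9659 + 2.5*0.9976 = 6.261 m
tau1 = m1*g*x_c1 + m2*g*x_c2
     = 7*9.81*1.8836 + 8*9.81*6.261
     = 129.3437 + 491.3649
     = 620.7087 Nm


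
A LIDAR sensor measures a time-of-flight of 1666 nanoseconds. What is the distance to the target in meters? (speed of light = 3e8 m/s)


tof = 1666 ns = 1.666e-06 s
dist = c * tof / 2
= 3e8 * 1.666e-06 / 2
= 249.9 m


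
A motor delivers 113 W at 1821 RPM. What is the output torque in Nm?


omega = 1821 * 2*pi/60 = 190.6947 rad/s
tau = P / omega = 113 / 190.6947
= 0.5926 Nm


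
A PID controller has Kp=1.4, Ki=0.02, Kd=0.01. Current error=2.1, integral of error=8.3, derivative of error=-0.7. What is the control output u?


u = Kp*e + Ki*int(e) + Kd*de/dt
= 1.4*2.1 + 0.02*8.3 + 0.01*(-0.7)
= 2.94 + 0.166 + -0.007
= 3.099


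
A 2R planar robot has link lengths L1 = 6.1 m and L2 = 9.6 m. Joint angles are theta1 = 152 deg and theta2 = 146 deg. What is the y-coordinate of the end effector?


Convert angles to radians: theta1 = 2.6529, theta2 = 2.5482
y = L1*sin(theta1) + L2*sin(theta1+theta2)
y = 2.8638 + -8.4763
y = -5.6125


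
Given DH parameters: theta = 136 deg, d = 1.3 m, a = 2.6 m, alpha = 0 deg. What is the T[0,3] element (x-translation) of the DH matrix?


T[0,3] = a * cos(theta)
= 2.6 * cos(136 deg)
= 2.6 * -0.7193
= -1.8703


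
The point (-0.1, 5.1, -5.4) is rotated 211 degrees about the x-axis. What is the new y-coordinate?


Rotation about x-axis: y' = y*cos(theta) - z*sin(theta)
= 5.1 * -0.8572 - -5.4 * -0.515
= -7.1528


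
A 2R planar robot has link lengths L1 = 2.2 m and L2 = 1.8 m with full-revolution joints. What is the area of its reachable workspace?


r_max = L1 + L2 = 4.0 m
r_min = |L1 - L2| = 0.4 m
Area = pi*(r_max^2 - r_min^2)
= pi*(16.0 - 0.16)
= pi * 15.84
= 49.7628 m^2


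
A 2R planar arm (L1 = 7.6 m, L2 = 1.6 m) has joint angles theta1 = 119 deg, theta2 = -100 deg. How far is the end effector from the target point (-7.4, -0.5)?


End effector via forward kinematics:
x = L1*cos(t1) + L2*cos(t1+t2) = -2.1717
y = L1*sin(t1) + L2*sin(t1+t2) = 7.168
Distance to target:
d = sqrt((-7.4 - -2.1717)^2 + (-0.5 - 7.168)^2)
= sqrt(27.3349 + 58.7985)
= 9.2808 m


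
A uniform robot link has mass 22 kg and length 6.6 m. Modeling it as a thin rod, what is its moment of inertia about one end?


I = (1/3) * m * L^2
= (1/3) * 22 * 6.6^2
= 0.333333 * 22 * 43.56
= 319.44 kg*m^2


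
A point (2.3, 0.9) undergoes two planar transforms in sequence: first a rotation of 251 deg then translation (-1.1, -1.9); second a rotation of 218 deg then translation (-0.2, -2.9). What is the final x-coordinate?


After transform 1:
x1 = cos(251)*2.3 - sin(251)*0.9 + -1.1 = -0.9978
y1 = sin(251)*2.3 + cos(251)*0.9 + -1.9 = -4.3677
After transform 2:
x2 = cos(218)*-0.9978 - sin(218)*-4.3677 + -0.2
= -2.1027


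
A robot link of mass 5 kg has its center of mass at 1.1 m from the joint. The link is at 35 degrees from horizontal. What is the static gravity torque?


tau = m*g*L*cos(angle)
= 5 * 9.81 * 1.1 * cos(35 deg)
= 5 * 9.81 * 1.1 * 0.8192
= 44.1973 Nm


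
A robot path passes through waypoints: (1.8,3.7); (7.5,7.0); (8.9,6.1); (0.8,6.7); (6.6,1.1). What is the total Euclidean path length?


Segment lengths:
  seg1 = sqrt((5.7)^2 + (3.3)^2) = 6.5863
  seg2 = sqrt((1.4)^2 + (-0.9)^2) = 1.6643
  seg3 = sqrt((-8.1)^2 + (0.6)^2) = 8.1222
  seg4 = sqrt((5.8)^2 + (-5.6)^2) = 8.0623
Total = 24.4351


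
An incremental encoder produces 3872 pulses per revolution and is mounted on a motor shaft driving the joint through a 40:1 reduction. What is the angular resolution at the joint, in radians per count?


counts per rev = 3872
effective counts at joint = 3872 * 40 = 154880
resolution = 2*pi / 154880
= 4.0568e-05 rad/count


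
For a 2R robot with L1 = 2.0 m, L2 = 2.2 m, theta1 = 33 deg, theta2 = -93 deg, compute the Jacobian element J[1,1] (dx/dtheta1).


J[1,1] = -L1*sin(t1) - L2*sin(t1+t2)
= -2.0*sin(33) - 2.2*sin(-60)
= 0.816


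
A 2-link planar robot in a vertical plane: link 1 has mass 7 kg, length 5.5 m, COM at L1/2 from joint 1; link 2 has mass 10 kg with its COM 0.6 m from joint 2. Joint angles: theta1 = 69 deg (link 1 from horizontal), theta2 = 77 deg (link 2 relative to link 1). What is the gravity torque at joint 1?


Horizontal distance from joint 1 to link-1 COM:
  x_c1 = (L1/2)*cos(t1) = 2.75 * 0.3584 = 0.9855 m
Horizontal distance from joint 1 to link-2 COM:
  x_c2 = L1*cos(t1) + Lc2*cos(t1+t2)
       = 5.5*0.3584 + 0.6*-0.829 = 1.4736 m
tau1 = m1*g*x_c1 + m2*g*x_c2
     = 7*9.81*0.9855 + 10*9.81*1.4736
     = 67.6751 + 144.5603
     = 212.2354 Nm


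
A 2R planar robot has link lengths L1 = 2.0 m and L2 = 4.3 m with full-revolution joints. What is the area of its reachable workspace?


r_max = L1 + L2 = 6.3 m
r_min = |L1 - L2| = 2.3 m
Area = pi*(r_max^2 - r_min^2)
= pi*(39.69 - 5.29)
= pi * 34.4
= 108.0708 m^2


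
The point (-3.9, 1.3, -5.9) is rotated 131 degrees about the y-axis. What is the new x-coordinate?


Rotation about y-axis: x' = x*cos(theta) + z*sin(theta)
= -3.9 * -0.6561 + -5.9 * 0.7547
= -1.8942


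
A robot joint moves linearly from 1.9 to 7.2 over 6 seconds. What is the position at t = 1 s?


s = t/T = 1/6 = 0.1667
p(t) = p0 + (pf-p0)*s
= 1.9 + (7.2 - 1.9) * 0.1667
= 2.7833


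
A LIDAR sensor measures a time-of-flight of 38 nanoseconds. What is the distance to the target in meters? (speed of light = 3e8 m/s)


tof = 38 ns = 3.8e-08 s
dist = c * tof / 2
= 3e8 * 3.8e-08 / 2
= 5.7 m


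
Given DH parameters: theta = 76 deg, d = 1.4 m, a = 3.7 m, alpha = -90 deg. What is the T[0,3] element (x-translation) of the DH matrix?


T[0,3] = a * cos(theta)
= 3.7 * cos(76 deg)
= 3.7 * 0.2419
= 0.8951


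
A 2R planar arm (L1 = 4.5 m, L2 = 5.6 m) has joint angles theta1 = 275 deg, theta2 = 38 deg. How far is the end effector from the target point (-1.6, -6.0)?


End effector via forward kinematics:
x = L1*cos(t1) + L2*cos(t1+t2) = 4.2114
y = L1*sin(t1) + L2*sin(t1+t2) = -8.5785
Distance to target:
d = sqrt((-1.6 - 4.2114)^2 + (-6.0 - -8.5785)^2)
= sqrt(33.7723 + 6.6484)
= 6.3577 m


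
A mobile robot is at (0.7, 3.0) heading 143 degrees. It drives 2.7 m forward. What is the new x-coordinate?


x_new = x0 + d*cos(theta)
= 0.7 + 2.7*cos(143)
= 0.7 + -2.1563
= -1.4563


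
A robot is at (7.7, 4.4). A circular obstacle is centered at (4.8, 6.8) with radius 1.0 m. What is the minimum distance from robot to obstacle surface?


center_dist = sqrt((7.7-4.8)^2 + (4.4-6.8)^2)
= sqrt(8.41 + 5.76)
= 3.7643
min_dist = center_dist - radius = 3.7643 - 1.0 = 2.7643 m


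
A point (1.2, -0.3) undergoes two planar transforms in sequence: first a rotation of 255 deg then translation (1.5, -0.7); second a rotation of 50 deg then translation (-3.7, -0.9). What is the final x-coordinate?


After transform 1:
x1 = cos(255)*1.2 - sin(255)*-0.3 + 1.5 = 0.8996
y1 = sin(255)*1.2 + cos(255)*-0.3 + -0.7 = -1.7815
After transform 2:
x2 = cos(50)*0.8996 - sin(50)*-1.7815 + -3.7
= -1.757


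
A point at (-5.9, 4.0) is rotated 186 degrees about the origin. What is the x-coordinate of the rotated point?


x' = x*cos(theta) - y*sin(theta)
cos(186 deg) = -0.9945, sin(186 deg) = -0.1045
x' = -5.9 * -0.9945 - 4.0 * -0.1045
= 5.8677 - -0.4181
= 6.2858


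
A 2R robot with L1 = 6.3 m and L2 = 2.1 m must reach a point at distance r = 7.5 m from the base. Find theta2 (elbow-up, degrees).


cos(theta2) = (r^2 - L1^2 - L2^2) / (2*L1*L2)
cos(theta2) = (56.25 - 39.69 - 4.41) / 26.46
cos(theta2) = 0.459184
theta2 = 62.6656 degrees


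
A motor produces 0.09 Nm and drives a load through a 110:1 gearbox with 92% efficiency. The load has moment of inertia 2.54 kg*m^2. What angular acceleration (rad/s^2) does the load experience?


tau_out = tau_motor * N * eta
= 0.09 * 110 * 0.92 = 9.108 Nm
alpha = tau_out / I = 9.108 / 2.54
= 3.5858 rad/s^2


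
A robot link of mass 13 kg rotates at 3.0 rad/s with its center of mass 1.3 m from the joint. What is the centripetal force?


F = m * omega^2 * r
= 13 * 3.0^2 * 1.3
= 13 * 9.0 * 1.3
= 152.1 N


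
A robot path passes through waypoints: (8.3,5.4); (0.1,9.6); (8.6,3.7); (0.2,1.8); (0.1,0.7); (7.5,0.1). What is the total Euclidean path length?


Segment lengths:
  seg1 = sqrt((-8.2)^2 + (4.2)^2) = 9.213
  seg2 = sqrt((8.5)^2 + (-5.9)^2) = 10.347
  seg3 = sqrt((-8.4)^2 + (-1.9)^2) = 8.6122
  seg4 = sqrt((-0.1)^2 + (-1.1)^2) = 1.1045
  seg5 = sqrt((7.4)^2 + (-0.6)^2) = 7.4243
Total = 36.701


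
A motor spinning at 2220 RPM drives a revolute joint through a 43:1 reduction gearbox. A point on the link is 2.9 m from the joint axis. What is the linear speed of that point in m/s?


omega_motor = 2220 * 2*pi/60 = 232.4779 rad/s
omega_joint = omega_motor / 43 = 5.4065 rad/s
v = omega_joint * r = 5.4065 * 2.9
= 15.6787 m/s


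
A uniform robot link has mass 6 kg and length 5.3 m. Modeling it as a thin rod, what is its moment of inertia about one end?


I = (1/3) * m * L^2
= (1/3) * 6 * 5.3^2
= 0.333333 * 6 * 28.09
= 56.18 kg*m^2


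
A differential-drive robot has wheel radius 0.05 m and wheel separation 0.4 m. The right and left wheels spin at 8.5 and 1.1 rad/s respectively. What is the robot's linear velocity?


vR = r*wR = 0.05*8.5 = 0.425 m/s
vL = r*wL = 0.05*1.1 = 0.055 m/s
v = (vR+vL)/2 = 0.24 m/s
omega = (vR-vL)/L = 0.925 rad/s
linear velocity = 0.24 m/s


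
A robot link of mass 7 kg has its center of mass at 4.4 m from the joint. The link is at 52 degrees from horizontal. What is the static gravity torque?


tau = m*g*L*cos(angle)
= 7 * 9.81 * 4.4 * cos(52 deg)
= 7 * 9.81 * 4.4 * 0.6157
= 186.0209 Nm


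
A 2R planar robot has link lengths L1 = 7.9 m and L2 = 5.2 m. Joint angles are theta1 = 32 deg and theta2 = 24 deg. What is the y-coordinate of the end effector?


Convert angles to radians: theta1 = 0.5585, theta2 = 0.4189
y = L1*sin(theta1) + L2*sin(theta1+theta2)
y = 4.1864 + 4.311
y = 8.4974


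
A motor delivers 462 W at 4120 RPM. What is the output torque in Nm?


omega = 4120 * 2*pi/60 = 431.4454 rad/s
tau = P / omega = 462 / 431.4454
= 1.0708 Nm


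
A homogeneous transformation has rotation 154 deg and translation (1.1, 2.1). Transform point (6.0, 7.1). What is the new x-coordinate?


x' = cos(theta)*px - sin(theta)*py + tx
= -0.8988*6.0 - 0.4384*7.1 + 1.1
= -7.4052


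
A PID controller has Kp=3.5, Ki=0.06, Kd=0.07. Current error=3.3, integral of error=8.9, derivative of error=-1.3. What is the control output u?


u = Kp*e + Ki*int(e) + Kd*de/dt
= 3.5*3.3 + 0.06*8.9 + 0.07*(-1.3)
= 11.55 + 0.534 + -0.091
= 11.993


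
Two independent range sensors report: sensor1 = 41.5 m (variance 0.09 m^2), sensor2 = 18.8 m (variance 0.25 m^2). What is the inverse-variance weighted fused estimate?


w1 = (1/var1) / (1/var1 + 1/var2)
   = 11.1111 / (11.1111 + 4.0) = 0.7353
w2 = 1 - w1 = 0.2647
fused = w1*s1 + w2*s2 = 30.5147 + 4.9765
= 35.4912 m


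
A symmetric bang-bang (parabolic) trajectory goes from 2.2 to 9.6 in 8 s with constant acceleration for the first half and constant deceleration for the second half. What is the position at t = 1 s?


Symmetric rest-to-rest: each phase covers (pf-p0)/2 in time T/2. 0.5*a*(T/2)^2 = (pf-p0)/2 => a = 4*(pf-p0)/T^2
a = 4*(9.6-2.2)/8^2 = 0.4625
t = 1 is in the acceleration phase (t <= T/2).
p = p0 + 0.5*a*t^2 = 2.2 + 0.5*0.4625*1^2
= 2.4313


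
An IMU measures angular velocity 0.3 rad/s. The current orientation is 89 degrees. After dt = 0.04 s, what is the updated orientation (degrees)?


delta_theta = w * dt = 0.3 * 0.04 = 0.012 rad
= 0.6875 deg
theta_new = 89 + 0.6875 = 89.6875 deg


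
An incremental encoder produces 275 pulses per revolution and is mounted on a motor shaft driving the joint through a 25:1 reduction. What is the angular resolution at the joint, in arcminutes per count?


counts per rev = 275
effective counts at joint = 275 * 25 = 6875
resolution = 360*60 / 6875
= 3.1418 arcmin/count


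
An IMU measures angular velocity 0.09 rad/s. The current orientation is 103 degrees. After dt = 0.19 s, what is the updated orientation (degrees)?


delta_theta = w * dt = 0.09 * 0.19 = 0.0171 rad
= 0.9798 deg
theta_new = 103 + 0.9798 = 103.9798 deg


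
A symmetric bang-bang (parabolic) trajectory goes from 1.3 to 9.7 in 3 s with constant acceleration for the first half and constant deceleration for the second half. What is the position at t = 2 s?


Symmetric rest-to-rest: each phase covers (pf-p0)/2 in time T/2. 0.5*a*(T/2)^2 = (pf-p0)/2 => a = 4*(pf-p0)/T^2
a = 4*(9.7-1.3)/3^2 = 3.7333
t = 2 is in the deceleration phase (t > T/2).
p = pf - 0.5*a*(T-t)^2 = 9.7 - 0.5*3.7333*1^2
= 7.8333


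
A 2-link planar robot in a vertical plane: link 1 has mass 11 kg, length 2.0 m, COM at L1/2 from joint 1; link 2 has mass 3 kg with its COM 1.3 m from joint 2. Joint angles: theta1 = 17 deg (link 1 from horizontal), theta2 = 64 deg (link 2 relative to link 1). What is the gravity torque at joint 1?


Horizontal distance from joint 1 to link-1 COM:
  x_c1 = (L1/2)*cos(t1) = 1.0 * 0.9563 = 0.9563 m
Horizontal distance from joint 1 to link-2 COM:
  x_c2 = L1*cos(t1) + Lc2*cos(t1+t2)
       = 2.0*0.9563 + 1.3*0.1564 = 2.116 m
tau1 = m1*g*x_c1 + m2*g*x_c2
     = 11*9.81*0.9563 + 3*9.81*2.116
     = 103.1948 + 62.2731
     = 165.468 Nm


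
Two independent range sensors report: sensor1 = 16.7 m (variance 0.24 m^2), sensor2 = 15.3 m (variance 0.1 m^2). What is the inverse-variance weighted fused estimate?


w1 = (1/var1) / (1/var1 + 1/var2)
   = 4.1667 / (4.1667 + 10.0) = 0.2941
w2 = 1 - w1 = 0.7059
fused = w1*s1 + w2*s2 = 4.9118 + 10.8
= 15.7118 m


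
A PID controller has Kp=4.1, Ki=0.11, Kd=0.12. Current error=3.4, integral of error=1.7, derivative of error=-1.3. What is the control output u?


u = Kp*e + Ki*int(e) + Kd*de/dt
= 4.1*3.4 + 0.11*1.7 + 0.12*(-1.3)
= 13.94 + 0.187 + -0.156
= 13.971


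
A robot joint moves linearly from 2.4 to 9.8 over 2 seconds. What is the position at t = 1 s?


s = t/T = 1/2 = 0.5
p(t) = p0 + (pf-p0)*s
= 2.4 + (9.8 - 2.4) * 0.5
= 6.1


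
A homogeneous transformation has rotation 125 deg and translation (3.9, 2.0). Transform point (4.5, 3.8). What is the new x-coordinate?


x' = cos(theta)*px - sin(theta)*py + tx
= -0.5736*4.5 - 0.8192*3.8 + 3.9
= -1.7939


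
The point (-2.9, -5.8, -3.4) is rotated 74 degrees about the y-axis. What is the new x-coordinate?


Rotation about y-axis: x' = x*cos(theta) + z*sin(theta)
= -2.9 * 0.2756 + -3.4 * 0.9613
= -4.0676


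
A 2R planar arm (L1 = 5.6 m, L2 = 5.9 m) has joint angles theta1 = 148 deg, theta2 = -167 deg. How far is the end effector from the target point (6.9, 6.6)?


End effector via forward kinematics:
x = L1*cos(t1) + L2*cos(t1+t2) = 0.8295
y = L1*sin(t1) + L2*sin(t1+t2) = 1.0467
Distance to target:
d = sqrt((6.9 - 0.8295)^2 + (6.6 - 1.0467)^2)
= sqrt(36.8511 + 30.8392)
= 8.2274 m


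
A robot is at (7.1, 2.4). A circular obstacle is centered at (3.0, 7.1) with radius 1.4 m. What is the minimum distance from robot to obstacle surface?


center_dist = sqrt((7.1-3.0)^2 + (2.4-7.1)^2)
= sqrt(16.81 + 22.09)
= 6.237
min_dist = center_dist - radius = 6.237 - 1.4 = 4.837 m


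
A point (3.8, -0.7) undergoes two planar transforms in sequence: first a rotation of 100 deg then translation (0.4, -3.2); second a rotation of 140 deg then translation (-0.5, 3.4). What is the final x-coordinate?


After transform 1:
x1 = cos(100)*3.8 - sin(100)*-0.7 + 0.4 = 0.4295
y1 = sin(100)*3.8 + cos(100)*-0.7 + -3.2 = 0.6638
After transform 2:
x2 = cos(140)*0.4295 - sin(140)*0.6638 + -0.5
= -1.2557


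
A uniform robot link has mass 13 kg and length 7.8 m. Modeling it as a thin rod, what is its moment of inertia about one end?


I = (1/3) * m * L^2
= (1/3) * 13 * 7.8^2
= 0.333333 * 13 * 60.84
= 263.64 kg*m^2


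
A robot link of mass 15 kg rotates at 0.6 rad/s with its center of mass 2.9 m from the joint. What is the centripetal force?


F = m * omega^2 * r
= 15 * 0.6^2 * 2.9
= 15 * 0.36 * 2.9
= 15.66 N


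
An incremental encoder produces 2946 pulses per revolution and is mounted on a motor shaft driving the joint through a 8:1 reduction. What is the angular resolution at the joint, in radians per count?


counts per rev = 2946
effective counts at joint = 2946 * 8 = 23568
resolution = 2*pi / 23568
= 2.6660e-04 rad/count


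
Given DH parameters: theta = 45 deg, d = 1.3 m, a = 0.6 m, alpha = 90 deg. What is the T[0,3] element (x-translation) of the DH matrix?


T[0,3] = a * cos(theta)
= 0.6 * cos(45 deg)
= 0.6 * 0.7071
= 0.4243


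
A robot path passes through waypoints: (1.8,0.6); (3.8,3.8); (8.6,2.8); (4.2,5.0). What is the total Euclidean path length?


Segment lengths:
  seg1 = sqrt((2.0)^2 + (3.2)^2) = 3.7736
  seg2 = sqrt((4.8)^2 + (-1.0)^2) = 4.9031
  seg3 = sqrt((-4.4)^2 + (2.2)^2) = 4.9193
Total = 13.596


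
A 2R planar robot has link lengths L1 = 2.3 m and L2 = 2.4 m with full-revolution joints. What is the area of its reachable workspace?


r_max = L1 + L2 = 4.7 m
r_min = |L1 - L2| = 0.1 m
Area = pi*(r_max^2 - r_min^2)
= pi*(22.09 - 0.01)
= pi * 22.08
= 69.3664 m^2


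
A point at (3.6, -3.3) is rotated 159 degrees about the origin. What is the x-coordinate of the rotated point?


x' = x*cos(theta) - y*sin(theta)
cos(159 deg) = -0.9336, sin(159 deg) = 0.3584
x' = 3.6 * -0.9336 - -3.3 * 0.3584
= -3.3609 - -1.1826
= -2.1783


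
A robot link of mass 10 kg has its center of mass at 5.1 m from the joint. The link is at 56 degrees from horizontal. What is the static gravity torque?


tau = m*g*L*cos(angle)
= 10 * 9.81 * 5.1 * cos(56 deg)
= 10 * 9.81 * 5.1 * 0.5592
= 279.7698 Nm
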